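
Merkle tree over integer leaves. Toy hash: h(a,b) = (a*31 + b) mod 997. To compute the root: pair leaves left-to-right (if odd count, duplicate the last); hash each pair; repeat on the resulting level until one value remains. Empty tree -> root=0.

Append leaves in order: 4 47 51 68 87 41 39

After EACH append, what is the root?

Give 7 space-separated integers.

After append 4 (leaves=[4]):
  L0: [4]
  root=4
After append 47 (leaves=[4, 47]):
  L0: [4, 47]
  L1: h(4,47)=(4*31+47)%997=171 -> [171]
  root=171
After append 51 (leaves=[4, 47, 51]):
  L0: [4, 47, 51]
  L1: h(4,47)=(4*31+47)%997=171 h(51,51)=(51*31+51)%997=635 -> [171, 635]
  L2: h(171,635)=(171*31+635)%997=951 -> [951]
  root=951
After append 68 (leaves=[4, 47, 51, 68]):
  L0: [4, 47, 51, 68]
  L1: h(4,47)=(4*31+47)%997=171 h(51,68)=(51*31+68)%997=652 -> [171, 652]
  L2: h(171,652)=(171*31+652)%997=968 -> [968]
  root=968
After append 87 (leaves=[4, 47, 51, 68, 87]):
  L0: [4, 47, 51, 68, 87]
  L1: h(4,47)=(4*31+47)%997=171 h(51,68)=(51*31+68)%997=652 h(87,87)=(87*31+87)%997=790 -> [171, 652, 790]
  L2: h(171,652)=(171*31+652)%997=968 h(790,790)=(790*31+790)%997=355 -> [968, 355]
  L3: h(968,355)=(968*31+355)%997=453 -> [453]
  root=453
After append 41 (leaves=[4, 47, 51, 68, 87, 41]):
  L0: [4, 47, 51, 68, 87, 41]
  L1: h(4,47)=(4*31+47)%997=171 h(51,68)=(51*31+68)%997=652 h(87,41)=(87*31+41)%997=744 -> [171, 652, 744]
  L2: h(171,652)=(171*31+652)%997=968 h(744,744)=(744*31+744)%997=877 -> [968, 877]
  L3: h(968,877)=(968*31+877)%997=975 -> [975]
  root=975
After append 39 (leaves=[4, 47, 51, 68, 87, 41, 39]):
  L0: [4, 47, 51, 68, 87, 41, 39]
  L1: h(4,47)=(4*31+47)%997=171 h(51,68)=(51*31+68)%997=652 h(87,41)=(87*31+41)%997=744 h(39,39)=(39*31+39)%997=251 -> [171, 652, 744, 251]
  L2: h(171,652)=(171*31+652)%997=968 h(744,251)=(744*31+251)%997=384 -> [968, 384]
  L3: h(968,384)=(968*31+384)%997=482 -> [482]
  root=482

Answer: 4 171 951 968 453 975 482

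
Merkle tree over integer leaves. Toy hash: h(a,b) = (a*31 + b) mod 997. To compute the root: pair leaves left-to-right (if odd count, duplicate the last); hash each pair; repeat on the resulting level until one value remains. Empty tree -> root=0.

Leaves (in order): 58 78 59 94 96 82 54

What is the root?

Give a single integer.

L0: [58, 78, 59, 94, 96, 82, 54]
L1: h(58,78)=(58*31+78)%997=879 h(59,94)=(59*31+94)%997=926 h(96,82)=(96*31+82)%997=67 h(54,54)=(54*31+54)%997=731 -> [879, 926, 67, 731]
L2: h(879,926)=(879*31+926)%997=259 h(67,731)=(67*31+731)%997=814 -> [259, 814]
L3: h(259,814)=(259*31+814)%997=867 -> [867]

Answer: 867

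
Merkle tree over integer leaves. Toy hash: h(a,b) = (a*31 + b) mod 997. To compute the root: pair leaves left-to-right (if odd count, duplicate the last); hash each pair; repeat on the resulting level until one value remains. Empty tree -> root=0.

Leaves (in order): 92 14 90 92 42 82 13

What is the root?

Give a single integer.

L0: [92, 14, 90, 92, 42, 82, 13]
L1: h(92,14)=(92*31+14)%997=872 h(90,92)=(90*31+92)%997=888 h(42,82)=(42*31+82)%997=387 h(13,13)=(13*31+13)%997=416 -> [872, 888, 387, 416]
L2: h(872,888)=(872*31+888)%997=4 h(387,416)=(387*31+416)%997=449 -> [4, 449]
L3: h(4,449)=(4*31+449)%997=573 -> [573]

Answer: 573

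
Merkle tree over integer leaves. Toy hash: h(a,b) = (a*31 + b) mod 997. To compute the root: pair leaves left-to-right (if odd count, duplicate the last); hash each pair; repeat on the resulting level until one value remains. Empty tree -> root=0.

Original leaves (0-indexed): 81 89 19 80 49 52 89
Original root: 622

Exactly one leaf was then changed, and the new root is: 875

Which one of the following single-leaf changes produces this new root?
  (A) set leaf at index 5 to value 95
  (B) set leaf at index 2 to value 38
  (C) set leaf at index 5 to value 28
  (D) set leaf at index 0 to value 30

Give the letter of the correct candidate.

Original leaves: [81, 89, 19, 80, 49, 52, 89]
Target new root: 875
Try each candidate change and compute the resulting root:
Candidate A: set leaf[5] = 95 -> leaves = [81, 89, 19, 80, 49, 95, 89]
  L0: [81, 89, 19, 80, 49, 95, 89]
  L1: h(81,89)=(81*31+89)%997=606 h(19,80)=(19*31+80)%997=669 h(49,95)=(49*31+95)%997=617 h(89,89)=(89*31+89)%997=854 -> [606, 669, 617, 854]
  L2: h(606,669)=(606*31+669)%997=512 h(617,854)=(617*31+854)%997=41 -> [512, 41]
  L3: h(512,41)=(512*31+41)%997=958 -> [958]
  root = 958 != target 875
Candidate B: set leaf[2] = 38 -> leaves = [81, 89, 38, 80, 49, 52, 89]
  L0: [81, 89, 38, 80, 49, 52, 89]
  L1: h(81,89)=(81*31+89)%997=606 h(38,80)=(38*31+80)%997=261 h(49,52)=(49*31+52)%997=574 h(89,89)=(89*31+89)%997=854 -> [606, 261, 574, 854]
  L2: h(606,261)=(606*31+261)%997=104 h(574,854)=(574*31+854)%997=702 -> [104, 702]
  L3: h(104,702)=(104*31+702)%997=935 -> [935]
  root = 935 != target 875
Candidate C: set leaf[5] = 28 -> leaves = [81, 89, 19, 80, 49, 28, 89]
  L0: [81, 89, 19, 80, 49, 28, 89]
  L1: h(81,89)=(81*31+89)%997=606 h(19,80)=(19*31+80)%997=669 h(49,28)=(49*31+28)%997=550 h(89,89)=(89*31+89)%997=854 -> [606, 669, 550, 854]
  L2: h(606,669)=(606*31+669)%997=512 h(550,854)=(550*31+854)%997=955 -> [512, 955]
  L3: h(512,955)=(512*31+955)%997=875 -> [875]
  root = 875 == target 875  ** MATCH **
Candidate D: set leaf[0] = 30 -> leaves = [30, 89, 19, 80, 49, 52, 89]
  L0: [30, 89, 19, 80, 49, 52, 89]
  L1: h(30,89)=(30*31+89)%997=22 h(19,80)=(19*31+80)%997=669 h(49,52)=(49*31+52)%997=574 h(89,89)=(89*31+89)%997=854 -> [22, 669, 574, 854]
  L2: h(22,669)=(22*31+669)%997=354 h(574,854)=(574*31+854)%997=702 -> [354, 702]
  L3: h(354,702)=(354*31+702)%997=709 -> [709]
  root = 709 != target 875
Candidate C produces the target root.

Answer: C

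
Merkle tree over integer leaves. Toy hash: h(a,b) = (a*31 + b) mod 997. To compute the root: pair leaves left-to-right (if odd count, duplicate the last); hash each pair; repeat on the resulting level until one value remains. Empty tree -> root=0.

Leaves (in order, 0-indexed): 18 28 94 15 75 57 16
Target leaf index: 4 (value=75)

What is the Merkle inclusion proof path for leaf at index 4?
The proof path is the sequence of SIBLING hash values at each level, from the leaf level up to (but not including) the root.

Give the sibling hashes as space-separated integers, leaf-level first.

L0 (leaves): [18, 28, 94, 15, 75, 57, 16], target index=4
L1: h(18,28)=(18*31+28)%997=586 [pair 0] h(94,15)=(94*31+15)%997=935 [pair 1] h(75,57)=(75*31+57)%997=388 [pair 2] h(16,16)=(16*31+16)%997=512 [pair 3] -> [586, 935, 388, 512]
  Sibling for proof at L0: 57
L2: h(586,935)=(586*31+935)%997=158 [pair 0] h(388,512)=(388*31+512)%997=576 [pair 1] -> [158, 576]
  Sibling for proof at L1: 512
L3: h(158,576)=(158*31+576)%997=489 [pair 0] -> [489]
  Sibling for proof at L2: 158
Root: 489
Proof path (sibling hashes from leaf to root): [57, 512, 158]

Answer: 57 512 158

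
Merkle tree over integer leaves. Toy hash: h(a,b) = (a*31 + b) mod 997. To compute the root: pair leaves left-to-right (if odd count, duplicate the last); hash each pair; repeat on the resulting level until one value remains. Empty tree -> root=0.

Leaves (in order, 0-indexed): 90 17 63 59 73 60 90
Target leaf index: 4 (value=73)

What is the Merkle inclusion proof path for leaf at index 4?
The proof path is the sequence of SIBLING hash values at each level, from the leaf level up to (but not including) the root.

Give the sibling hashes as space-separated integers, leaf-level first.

L0 (leaves): [90, 17, 63, 59, 73, 60, 90], target index=4
L1: h(90,17)=(90*31+17)%997=813 [pair 0] h(63,59)=(63*31+59)%997=18 [pair 1] h(73,60)=(73*31+60)%997=329 [pair 2] h(90,90)=(90*31+90)%997=886 [pair 3] -> [813, 18, 329, 886]
  Sibling for proof at L0: 60
L2: h(813,18)=(813*31+18)%997=296 [pair 0] h(329,886)=(329*31+886)%997=118 [pair 1] -> [296, 118]
  Sibling for proof at L1: 886
L3: h(296,118)=(296*31+118)%997=321 [pair 0] -> [321]
  Sibling for proof at L2: 296
Root: 321
Proof path (sibling hashes from leaf to root): [60, 886, 296]

Answer: 60 886 296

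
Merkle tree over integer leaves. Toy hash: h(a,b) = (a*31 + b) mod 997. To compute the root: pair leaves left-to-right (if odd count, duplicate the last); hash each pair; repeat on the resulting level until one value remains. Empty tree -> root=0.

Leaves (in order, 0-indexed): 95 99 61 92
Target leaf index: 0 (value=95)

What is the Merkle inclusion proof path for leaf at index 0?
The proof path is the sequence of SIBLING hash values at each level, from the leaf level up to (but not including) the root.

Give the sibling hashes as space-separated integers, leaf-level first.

L0 (leaves): [95, 99, 61, 92], target index=0
L1: h(95,99)=(95*31+99)%997=53 [pair 0] h(61,92)=(61*31+92)%997=986 [pair 1] -> [53, 986]
  Sibling for proof at L0: 99
L2: h(53,986)=(53*31+986)%997=635 [pair 0] -> [635]
  Sibling for proof at L1: 986
Root: 635
Proof path (sibling hashes from leaf to root): [99, 986]

Answer: 99 986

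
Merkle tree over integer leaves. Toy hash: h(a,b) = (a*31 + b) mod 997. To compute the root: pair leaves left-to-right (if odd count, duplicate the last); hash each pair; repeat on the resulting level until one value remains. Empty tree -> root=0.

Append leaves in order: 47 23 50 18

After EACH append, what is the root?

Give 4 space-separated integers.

After append 47 (leaves=[47]):
  L0: [47]
  root=47
After append 23 (leaves=[47, 23]):
  L0: [47, 23]
  L1: h(47,23)=(47*31+23)%997=483 -> [483]
  root=483
After append 50 (leaves=[47, 23, 50]):
  L0: [47, 23, 50]
  L1: h(47,23)=(47*31+23)%997=483 h(50,50)=(50*31+50)%997=603 -> [483, 603]
  L2: h(483,603)=(483*31+603)%997=621 -> [621]
  root=621
After append 18 (leaves=[47, 23, 50, 18]):
  L0: [47, 23, 50, 18]
  L1: h(47,23)=(47*31+23)%997=483 h(50,18)=(50*31+18)%997=571 -> [483, 571]
  L2: h(483,571)=(483*31+571)%997=589 -> [589]
  root=589

Answer: 47 483 621 589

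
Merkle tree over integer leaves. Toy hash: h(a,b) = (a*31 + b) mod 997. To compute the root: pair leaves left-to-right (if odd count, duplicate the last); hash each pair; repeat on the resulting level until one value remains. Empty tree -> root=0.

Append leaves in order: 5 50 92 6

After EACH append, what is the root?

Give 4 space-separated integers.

Answer: 5 205 326 240

Derivation:
After append 5 (leaves=[5]):
  L0: [5]
  root=5
After append 50 (leaves=[5, 50]):
  L0: [5, 50]
  L1: h(5,50)=(5*31+50)%997=205 -> [205]
  root=205
After append 92 (leaves=[5, 50, 92]):
  L0: [5, 50, 92]
  L1: h(5,50)=(5*31+50)%997=205 h(92,92)=(92*31+92)%997=950 -> [205, 950]
  L2: h(205,950)=(205*31+950)%997=326 -> [326]
  root=326
After append 6 (leaves=[5, 50, 92, 6]):
  L0: [5, 50, 92, 6]
  L1: h(5,50)=(5*31+50)%997=205 h(92,6)=(92*31+6)%997=864 -> [205, 864]
  L2: h(205,864)=(205*31+864)%997=240 -> [240]
  root=240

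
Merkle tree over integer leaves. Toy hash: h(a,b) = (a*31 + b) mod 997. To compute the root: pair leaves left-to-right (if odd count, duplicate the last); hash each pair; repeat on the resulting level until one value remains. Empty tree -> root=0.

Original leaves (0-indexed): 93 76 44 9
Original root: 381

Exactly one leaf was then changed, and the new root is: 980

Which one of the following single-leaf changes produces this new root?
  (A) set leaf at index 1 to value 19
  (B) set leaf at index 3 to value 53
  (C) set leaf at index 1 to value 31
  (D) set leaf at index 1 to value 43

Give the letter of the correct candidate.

Original leaves: [93, 76, 44, 9]
Target new root: 980
Try each candidate change and compute the resulting root:
Candidate A: set leaf[1] = 19 -> leaves = [93, 19, 44, 9]
  L0: [93, 19, 44, 9]
  L1: h(93,19)=(93*31+19)%997=908 h(44,9)=(44*31+9)%997=376 -> [908, 376]
  L2: h(908,376)=(908*31+376)%997=608 -> [608]
  root = 608 != target 980
Candidate B: set leaf[3] = 53 -> leaves = [93, 76, 44, 53]
  L0: [93, 76, 44, 53]
  L1: h(93,76)=(93*31+76)%997=965 h(44,53)=(44*31+53)%997=420 -> [965, 420]
  L2: h(965,420)=(965*31+420)%997=425 -> [425]
  root = 425 != target 980
Candidate C: set leaf[1] = 31 -> leaves = [93, 31, 44, 9]
  L0: [93, 31, 44, 9]
  L1: h(93,31)=(93*31+31)%997=920 h(44,9)=(44*31+9)%997=376 -> [920, 376]
  L2: h(920,376)=(920*31+376)%997=980 -> [980]
  root = 980 == target 980  ** MATCH **
Candidate D: set leaf[1] = 43 -> leaves = [93, 43, 44, 9]
  L0: [93, 43, 44, 9]
  L1: h(93,43)=(93*31+43)%997=932 h(44,9)=(44*31+9)%997=376 -> [932, 376]
  L2: h(932,376)=(932*31+376)%997=355 -> [355]
  root = 355 != target 980
Candidate C produces the target root.

Answer: C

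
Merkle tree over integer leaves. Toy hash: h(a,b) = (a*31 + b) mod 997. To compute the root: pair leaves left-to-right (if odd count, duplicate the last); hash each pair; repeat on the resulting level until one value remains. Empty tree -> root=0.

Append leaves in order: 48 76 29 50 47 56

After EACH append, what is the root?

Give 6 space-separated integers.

After append 48 (leaves=[48]):
  L0: [48]
  root=48
After append 76 (leaves=[48, 76]):
  L0: [48, 76]
  L1: h(48,76)=(48*31+76)%997=567 -> [567]
  root=567
After append 29 (leaves=[48, 76, 29]):
  L0: [48, 76, 29]
  L1: h(48,76)=(48*31+76)%997=567 h(29,29)=(29*31+29)%997=928 -> [567, 928]
  L2: h(567,928)=(567*31+928)%997=559 -> [559]
  root=559
After append 50 (leaves=[48, 76, 29, 50]):
  L0: [48, 76, 29, 50]
  L1: h(48,76)=(48*31+76)%997=567 h(29,50)=(29*31+50)%997=949 -> [567, 949]
  L2: h(567,949)=(567*31+949)%997=580 -> [580]
  root=580
After append 47 (leaves=[48, 76, 29, 50, 47]):
  L0: [48, 76, 29, 50, 47]
  L1: h(48,76)=(48*31+76)%997=567 h(29,50)=(29*31+50)%997=949 h(47,47)=(47*31+47)%997=507 -> [567, 949, 507]
  L2: h(567,949)=(567*31+949)%997=580 h(507,507)=(507*31+507)%997=272 -> [580, 272]
  L3: h(580,272)=(580*31+272)%997=306 -> [306]
  root=306
After append 56 (leaves=[48, 76, 29, 50, 47, 56]):
  L0: [48, 76, 29, 50, 47, 56]
  L1: h(48,76)=(48*31+76)%997=567 h(29,50)=(29*31+50)%997=949 h(47,56)=(47*31+56)%997=516 -> [567, 949, 516]
  L2: h(567,949)=(567*31+949)%997=580 h(516,516)=(516*31+516)%997=560 -> [580, 560]
  L3: h(580,560)=(580*31+560)%997=594 -> [594]
  root=594

Answer: 48 567 559 580 306 594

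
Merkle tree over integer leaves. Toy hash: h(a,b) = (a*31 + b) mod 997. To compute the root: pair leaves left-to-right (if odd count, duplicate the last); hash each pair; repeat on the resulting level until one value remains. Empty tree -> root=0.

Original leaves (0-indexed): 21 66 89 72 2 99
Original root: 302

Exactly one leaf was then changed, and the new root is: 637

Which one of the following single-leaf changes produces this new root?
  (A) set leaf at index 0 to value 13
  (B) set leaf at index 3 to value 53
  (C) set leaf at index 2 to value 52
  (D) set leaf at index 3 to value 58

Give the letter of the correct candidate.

Answer: C

Derivation:
Original leaves: [21, 66, 89, 72, 2, 99]
Target new root: 637
Try each candidate change and compute the resulting root:
Candidate A: set leaf[0] = 13 -> leaves = [13, 66, 89, 72, 2, 99]
  L0: [13, 66, 89, 72, 2, 99]
  L1: h(13,66)=(13*31+66)%997=469 h(89,72)=(89*31+72)%997=837 h(2,99)=(2*31+99)%997=161 -> [469, 837, 161]
  L2: h(469,837)=(469*31+837)%997=421 h(161,161)=(161*31+161)%997=167 -> [421, 167]
  L3: h(421,167)=(421*31+167)%997=257 -> [257]
  root = 257 != target 637
Candidate B: set leaf[3] = 53 -> leaves = [21, 66, 89, 53, 2, 99]
  L0: [21, 66, 89, 53, 2, 99]
  L1: h(21,66)=(21*31+66)%997=717 h(89,53)=(89*31+53)%997=818 h(2,99)=(2*31+99)%997=161 -> [717, 818, 161]
  L2: h(717,818)=(717*31+818)%997=114 h(161,161)=(161*31+161)%997=167 -> [114, 167]
  L3: h(114,167)=(114*31+167)%997=710 -> [710]
  root = 710 != target 637
Candidate C: set leaf[2] = 52 -> leaves = [21, 66, 52, 72, 2, 99]
  L0: [21, 66, 52, 72, 2, 99]
  L1: h(21,66)=(21*31+66)%997=717 h(52,72)=(52*31+72)%997=687 h(2,99)=(2*31+99)%997=161 -> [717, 687, 161]
  L2: h(717,687)=(717*31+687)%997=980 h(161,161)=(161*31+161)%997=167 -> [980, 167]
  L3: h(980,167)=(980*31+167)%997=637 -> [637]
  root = 637 == target 637  ** MATCH **
Candidate D: set leaf[3] = 58 -> leaves = [21, 66, 89, 58, 2, 99]
  L0: [21, 66, 89, 58, 2, 99]
  L1: h(21,66)=(21*31+66)%997=717 h(89,58)=(89*31+58)%997=823 h(2,99)=(2*31+99)%997=161 -> [717, 823, 161]
  L2: h(717,823)=(717*31+823)%997=119 h(161,161)=(161*31+161)%997=167 -> [119, 167]
  L3: h(119,167)=(119*31+167)%997=865 -> [865]
  root = 865 != target 637
Candidate C produces the target root.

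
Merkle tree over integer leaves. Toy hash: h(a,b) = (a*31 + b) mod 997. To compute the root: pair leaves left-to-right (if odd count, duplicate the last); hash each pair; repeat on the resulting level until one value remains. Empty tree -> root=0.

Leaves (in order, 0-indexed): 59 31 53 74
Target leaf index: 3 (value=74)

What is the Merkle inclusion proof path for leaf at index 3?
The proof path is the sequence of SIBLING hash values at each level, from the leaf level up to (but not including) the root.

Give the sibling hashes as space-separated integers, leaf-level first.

Answer: 53 863

Derivation:
L0 (leaves): [59, 31, 53, 74], target index=3
L1: h(59,31)=(59*31+31)%997=863 [pair 0] h(53,74)=(53*31+74)%997=720 [pair 1] -> [863, 720]
  Sibling for proof at L0: 53
L2: h(863,720)=(863*31+720)%997=554 [pair 0] -> [554]
  Sibling for proof at L1: 863
Root: 554
Proof path (sibling hashes from leaf to root): [53, 863]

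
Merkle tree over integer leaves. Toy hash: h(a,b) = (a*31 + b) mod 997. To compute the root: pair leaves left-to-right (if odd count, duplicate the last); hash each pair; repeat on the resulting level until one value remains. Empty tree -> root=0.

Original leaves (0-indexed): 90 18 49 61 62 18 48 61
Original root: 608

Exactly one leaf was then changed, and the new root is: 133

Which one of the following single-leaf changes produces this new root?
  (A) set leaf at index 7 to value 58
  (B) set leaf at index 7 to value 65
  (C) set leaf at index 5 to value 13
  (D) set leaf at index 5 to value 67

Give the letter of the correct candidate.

Answer: D

Derivation:
Original leaves: [90, 18, 49, 61, 62, 18, 48, 61]
Target new root: 133
Try each candidate change and compute the resulting root:
Candidate A: set leaf[7] = 58 -> leaves = [90, 18, 49, 61, 62, 18, 48, 58]
  L0: [90, 18, 49, 61, 62, 18, 48, 58]
  L1: h(90,18)=(90*31+18)%997=814 h(49,61)=(49*31+61)%997=583 h(62,18)=(62*31+18)%997=943 h(48,58)=(48*31+58)%997=549 -> [814, 583, 943, 549]
  L2: h(814,583)=(814*31+583)%997=892 h(943,549)=(943*31+549)%997=869 -> [892, 869]
  L3: h(892,869)=(892*31+869)%997=605 -> [605]
  root = 605 != target 133
Candidate B: set leaf[7] = 65 -> leaves = [90, 18, 49, 61, 62, 18, 48, 65]
  L0: [90, 18, 49, 61, 62, 18, 48, 65]
  L1: h(90,18)=(90*31+18)%997=814 h(49,61)=(49*31+61)%997=583 h(62,18)=(62*31+18)%997=943 h(48,65)=(48*31+65)%997=556 -> [814, 583, 943, 556]
  L2: h(814,583)=(814*31+583)%997=892 h(943,556)=(943*31+556)%997=876 -> [892, 876]
  L3: h(892,876)=(892*31+876)%997=612 -> [612]
  root = 612 != target 133
Candidate C: set leaf[5] = 13 -> leaves = [90, 18, 49, 61, 62, 13, 48, 61]
  L0: [90, 18, 49, 61, 62, 13, 48, 61]
  L1: h(90,18)=(90*31+18)%997=814 h(49,61)=(49*31+61)%997=583 h(62,13)=(62*31+13)%997=938 h(48,61)=(48*31+61)%997=552 -> [814, 583, 938, 552]
  L2: h(814,583)=(814*31+583)%997=892 h(938,552)=(938*31+552)%997=717 -> [892, 717]
  L3: h(892,717)=(892*31+717)%997=453 -> [453]
  root = 453 != target 133
Candidate D: set leaf[5] = 67 -> leaves = [90, 18, 49, 61, 62, 67, 48, 61]
  L0: [90, 18, 49, 61, 62, 67, 48, 61]
  L1: h(90,18)=(90*31+18)%997=814 h(49,61)=(49*31+61)%997=583 h(62,67)=(62*31+67)%997=992 h(48,61)=(48*31+61)%997=552 -> [814, 583, 992, 552]
  L2: h(814,583)=(814*31+583)%997=892 h(992,552)=(992*31+552)%997=397 -> [892, 397]
  L3: h(892,397)=(892*31+397)%997=133 -> [133]
  root = 133 == target 133  ** MATCH **
Candidate D produces the target root.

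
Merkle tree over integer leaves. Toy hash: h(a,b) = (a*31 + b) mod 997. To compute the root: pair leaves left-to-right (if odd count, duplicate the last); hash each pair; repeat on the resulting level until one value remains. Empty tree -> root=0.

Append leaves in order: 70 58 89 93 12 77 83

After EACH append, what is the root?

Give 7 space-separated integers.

After append 70 (leaves=[70]):
  L0: [70]
  root=70
After append 58 (leaves=[70, 58]):
  L0: [70, 58]
  L1: h(70,58)=(70*31+58)%997=234 -> [234]
  root=234
After append 89 (leaves=[70, 58, 89]):
  L0: [70, 58, 89]
  L1: h(70,58)=(70*31+58)%997=234 h(89,89)=(89*31+89)%997=854 -> [234, 854]
  L2: h(234,854)=(234*31+854)%997=132 -> [132]
  root=132
After append 93 (leaves=[70, 58, 89, 93]):
  L0: [70, 58, 89, 93]
  L1: h(70,58)=(70*31+58)%997=234 h(89,93)=(89*31+93)%997=858 -> [234, 858]
  L2: h(234,858)=(234*31+858)%997=136 -> [136]
  root=136
After append 12 (leaves=[70, 58, 89, 93, 12]):
  L0: [70, 58, 89, 93, 12]
  L1: h(70,58)=(70*31+58)%997=234 h(89,93)=(89*31+93)%997=858 h(12,12)=(12*31+12)%997=384 -> [234, 858, 384]
  L2: h(234,858)=(234*31+858)%997=136 h(384,384)=(384*31+384)%997=324 -> [136, 324]
  L3: h(136,324)=(136*31+324)%997=552 -> [552]
  root=552
After append 77 (leaves=[70, 58, 89, 93, 12, 77]):
  L0: [70, 58, 89, 93, 12, 77]
  L1: h(70,58)=(70*31+58)%997=234 h(89,93)=(89*31+93)%997=858 h(12,77)=(12*31+77)%997=449 -> [234, 858, 449]
  L2: h(234,858)=(234*31+858)%997=136 h(449,449)=(449*31+449)%997=410 -> [136, 410]
  L3: h(136,410)=(136*31+410)%997=638 -> [638]
  root=638
After append 83 (leaves=[70, 58, 89, 93, 12, 77, 83]):
  L0: [70, 58, 89, 93, 12, 77, 83]
  L1: h(70,58)=(70*31+58)%997=234 h(89,93)=(89*31+93)%997=858 h(12,77)=(12*31+77)%997=449 h(83,83)=(83*31+83)%997=662 -> [234, 858, 449, 662]
  L2: h(234,858)=(234*31+858)%997=136 h(449,662)=(449*31+662)%997=623 -> [136, 623]
  L3: h(136,623)=(136*31+623)%997=851 -> [851]
  root=851

Answer: 70 234 132 136 552 638 851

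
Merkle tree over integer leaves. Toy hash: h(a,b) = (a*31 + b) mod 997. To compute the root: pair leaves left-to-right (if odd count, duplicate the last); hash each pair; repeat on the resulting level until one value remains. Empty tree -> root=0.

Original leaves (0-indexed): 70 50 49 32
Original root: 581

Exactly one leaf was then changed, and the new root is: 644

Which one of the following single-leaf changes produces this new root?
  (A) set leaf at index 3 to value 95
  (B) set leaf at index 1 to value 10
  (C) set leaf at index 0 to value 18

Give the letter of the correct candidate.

Answer: A

Derivation:
Original leaves: [70, 50, 49, 32]
Target new root: 644
Try each candidate change and compute the resulting root:
Candidate A: set leaf[3] = 95 -> leaves = [70, 50, 49, 95]
  L0: [70, 50, 49, 95]
  L1: h(70,50)=(70*31+50)%997=226 h(49,95)=(49*31+95)%997=617 -> [226, 617]
  L2: h(226,617)=(226*31+617)%997=644 -> [644]
  root = 644 == target 644  ** MATCH **
Candidate B: set leaf[1] = 10 -> leaves = [70, 10, 49, 32]
  L0: [70, 10, 49, 32]
  L1: h(70,10)=(70*31+10)%997=186 h(49,32)=(49*31+32)%997=554 -> [186, 554]
  L2: h(186,554)=(186*31+554)%997=338 -> [338]
  root = 338 != target 644
Candidate C: set leaf[0] = 18 -> leaves = [18, 50, 49, 32]
  L0: [18, 50, 49, 32]
  L1: h(18,50)=(18*31+50)%997=608 h(49,32)=(49*31+32)%997=554 -> [608, 554]
  L2: h(608,554)=(608*31+554)%997=459 -> [459]
  root = 459 != target 644
Candidate A produces the target root.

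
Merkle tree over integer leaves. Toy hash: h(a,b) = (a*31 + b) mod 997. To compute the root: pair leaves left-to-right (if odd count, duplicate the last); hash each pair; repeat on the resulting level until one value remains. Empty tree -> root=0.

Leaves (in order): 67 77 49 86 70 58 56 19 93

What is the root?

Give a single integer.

Answer: 660

Derivation:
L0: [67, 77, 49, 86, 70, 58, 56, 19, 93]
L1: h(67,77)=(67*31+77)%997=160 h(49,86)=(49*31+86)%997=608 h(70,58)=(70*31+58)%997=234 h(56,19)=(56*31+19)%997=758 h(93,93)=(93*31+93)%997=982 -> [160, 608, 234, 758, 982]
L2: h(160,608)=(160*31+608)%997=583 h(234,758)=(234*31+758)%997=36 h(982,982)=(982*31+982)%997=517 -> [583, 36, 517]
L3: h(583,36)=(583*31+36)%997=163 h(517,517)=(517*31+517)%997=592 -> [163, 592]
L4: h(163,592)=(163*31+592)%997=660 -> [660]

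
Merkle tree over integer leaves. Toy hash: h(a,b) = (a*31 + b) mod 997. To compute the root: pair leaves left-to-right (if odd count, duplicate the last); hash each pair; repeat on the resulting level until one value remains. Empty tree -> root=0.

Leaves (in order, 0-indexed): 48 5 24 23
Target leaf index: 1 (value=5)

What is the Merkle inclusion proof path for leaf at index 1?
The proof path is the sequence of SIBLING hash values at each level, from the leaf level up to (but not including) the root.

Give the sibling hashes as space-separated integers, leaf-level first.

L0 (leaves): [48, 5, 24, 23], target index=1
L1: h(48,5)=(48*31+5)%997=496 [pair 0] h(24,23)=(24*31+23)%997=767 [pair 1] -> [496, 767]
  Sibling for proof at L0: 48
L2: h(496,767)=(496*31+767)%997=191 [pair 0] -> [191]
  Sibling for proof at L1: 767
Root: 191
Proof path (sibling hashes from leaf to root): [48, 767]

Answer: 48 767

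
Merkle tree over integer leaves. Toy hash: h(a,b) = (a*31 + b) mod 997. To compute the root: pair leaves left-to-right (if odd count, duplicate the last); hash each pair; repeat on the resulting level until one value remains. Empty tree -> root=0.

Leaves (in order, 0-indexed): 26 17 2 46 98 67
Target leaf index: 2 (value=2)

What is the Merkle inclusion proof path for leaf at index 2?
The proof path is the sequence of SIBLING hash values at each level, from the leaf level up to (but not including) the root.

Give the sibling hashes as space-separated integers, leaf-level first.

Answer: 46 823 657

Derivation:
L0 (leaves): [26, 17, 2, 46, 98, 67], target index=2
L1: h(26,17)=(26*31+17)%997=823 [pair 0] h(2,46)=(2*31+46)%997=108 [pair 1] h(98,67)=(98*31+67)%997=114 [pair 2] -> [823, 108, 114]
  Sibling for proof at L0: 46
L2: h(823,108)=(823*31+108)%997=696 [pair 0] h(114,114)=(114*31+114)%997=657 [pair 1] -> [696, 657]
  Sibling for proof at L1: 823
L3: h(696,657)=(696*31+657)%997=299 [pair 0] -> [299]
  Sibling for proof at L2: 657
Root: 299
Proof path (sibling hashes from leaf to root): [46, 823, 657]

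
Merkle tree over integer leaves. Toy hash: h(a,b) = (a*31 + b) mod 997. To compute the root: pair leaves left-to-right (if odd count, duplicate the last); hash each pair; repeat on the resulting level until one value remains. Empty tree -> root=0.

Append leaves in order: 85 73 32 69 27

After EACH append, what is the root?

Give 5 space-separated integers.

After append 85 (leaves=[85]):
  L0: [85]
  root=85
After append 73 (leaves=[85, 73]):
  L0: [85, 73]
  L1: h(85,73)=(85*31+73)%997=714 -> [714]
  root=714
After append 32 (leaves=[85, 73, 32]):
  L0: [85, 73, 32]
  L1: h(85,73)=(85*31+73)%997=714 h(32,32)=(32*31+32)%997=27 -> [714, 27]
  L2: h(714,27)=(714*31+27)%997=227 -> [227]
  root=227
After append 69 (leaves=[85, 73, 32, 69]):
  L0: [85, 73, 32, 69]
  L1: h(85,73)=(85*31+73)%997=714 h(32,69)=(32*31+69)%997=64 -> [714, 64]
  L2: h(714,64)=(714*31+64)%997=264 -> [264]
  root=264
After append 27 (leaves=[85, 73, 32, 69, 27]):
  L0: [85, 73, 32, 69, 27]
  L1: h(85,73)=(85*31+73)%997=714 h(32,69)=(32*31+69)%997=64 h(27,27)=(27*31+27)%997=864 -> [714, 64, 864]
  L2: h(714,64)=(714*31+64)%997=264 h(864,864)=(864*31+864)%997=729 -> [264, 729]
  L3: h(264,729)=(264*31+729)%997=937 -> [937]
  root=937

Answer: 85 714 227 264 937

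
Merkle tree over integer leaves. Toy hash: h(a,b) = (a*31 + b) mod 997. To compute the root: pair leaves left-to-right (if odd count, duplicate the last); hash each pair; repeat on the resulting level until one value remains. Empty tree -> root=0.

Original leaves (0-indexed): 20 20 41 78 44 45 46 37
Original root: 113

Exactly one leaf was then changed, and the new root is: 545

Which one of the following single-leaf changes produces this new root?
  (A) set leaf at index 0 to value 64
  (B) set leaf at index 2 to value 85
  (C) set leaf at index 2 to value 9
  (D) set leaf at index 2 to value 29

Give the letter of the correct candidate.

Answer: D

Derivation:
Original leaves: [20, 20, 41, 78, 44, 45, 46, 37]
Target new root: 545
Try each candidate change and compute the resulting root:
Candidate A: set leaf[0] = 64 -> leaves = [64, 20, 41, 78, 44, 45, 46, 37]
  L0: [64, 20, 41, 78, 44, 45, 46, 37]
  L1: h(64,20)=(64*31+20)%997=10 h(41,78)=(41*31+78)%997=352 h(44,45)=(44*31+45)%997=412 h(46,37)=(46*31+37)%997=466 -> [10, 352, 412, 466]
  L2: h(10,352)=(10*31+352)%997=662 h(412,466)=(412*31+466)%997=277 -> [662, 277]
  L3: h(662,277)=(662*31+277)%997=859 -> [859]
  root = 859 != target 545
Candidate B: set leaf[2] = 85 -> leaves = [20, 20, 85, 78, 44, 45, 46, 37]
  L0: [20, 20, 85, 78, 44, 45, 46, 37]
  L1: h(20,20)=(20*31+20)%997=640 h(85,78)=(85*31+78)%997=719 h(44,45)=(44*31+45)%997=412 h(46,37)=(46*31+37)%997=466 -> [640, 719, 412, 466]
  L2: h(640,719)=(640*31+719)%997=619 h(412,466)=(412*31+466)%997=277 -> [619, 277]
  L3: h(619,277)=(619*31+277)%997=523 -> [523]
  root = 523 != target 545
Candidate C: set leaf[2] = 9 -> leaves = [20, 20, 9, 78, 44, 45, 46, 37]
  L0: [20, 20, 9, 78, 44, 45, 46, 37]
  L1: h(20,20)=(20*31+20)%997=640 h(9,78)=(9*31+78)%997=357 h(44,45)=(44*31+45)%997=412 h(46,37)=(46*31+37)%997=466 -> [640, 357, 412, 466]
  L2: h(640,357)=(640*31+357)%997=257 h(412,466)=(412*31+466)%997=277 -> [257, 277]
  L3: h(257,277)=(257*31+277)%997=268 -> [268]
  root = 268 != target 545
Candidate D: set leaf[2] = 29 -> leaves = [20, 20, 29, 78, 44, 45, 46, 37]
  L0: [20, 20, 29, 78, 44, 45, 46, 37]
  L1: h(20,20)=(20*31+20)%997=640 h(29,78)=(29*31+78)%997=977 h(44,45)=(44*31+45)%997=412 h(46,37)=(46*31+37)%997=466 -> [640, 977, 412, 466]
  L2: h(640,977)=(640*31+977)%997=877 h(412,466)=(412*31+466)%997=277 -> [877, 277]
  L3: h(877,277)=(877*31+277)%997=545 -> [545]
  root = 545 == target 545  ** MATCH **
Candidate D produces the target root.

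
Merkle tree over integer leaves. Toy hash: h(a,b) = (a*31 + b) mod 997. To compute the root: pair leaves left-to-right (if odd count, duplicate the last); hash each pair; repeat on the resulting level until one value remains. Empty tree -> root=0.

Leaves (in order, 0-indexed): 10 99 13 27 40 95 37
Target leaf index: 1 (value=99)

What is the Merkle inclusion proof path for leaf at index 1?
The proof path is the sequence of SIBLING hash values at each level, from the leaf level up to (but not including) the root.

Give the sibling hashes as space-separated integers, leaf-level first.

Answer: 10 430 695

Derivation:
L0 (leaves): [10, 99, 13, 27, 40, 95, 37], target index=1
L1: h(10,99)=(10*31+99)%997=409 [pair 0] h(13,27)=(13*31+27)%997=430 [pair 1] h(40,95)=(40*31+95)%997=338 [pair 2] h(37,37)=(37*31+37)%997=187 [pair 3] -> [409, 430, 338, 187]
  Sibling for proof at L0: 10
L2: h(409,430)=(409*31+430)%997=148 [pair 0] h(338,187)=(338*31+187)%997=695 [pair 1] -> [148, 695]
  Sibling for proof at L1: 430
L3: h(148,695)=(148*31+695)%997=298 [pair 0] -> [298]
  Sibling for proof at L2: 695
Root: 298
Proof path (sibling hashes from leaf to root): [10, 430, 695]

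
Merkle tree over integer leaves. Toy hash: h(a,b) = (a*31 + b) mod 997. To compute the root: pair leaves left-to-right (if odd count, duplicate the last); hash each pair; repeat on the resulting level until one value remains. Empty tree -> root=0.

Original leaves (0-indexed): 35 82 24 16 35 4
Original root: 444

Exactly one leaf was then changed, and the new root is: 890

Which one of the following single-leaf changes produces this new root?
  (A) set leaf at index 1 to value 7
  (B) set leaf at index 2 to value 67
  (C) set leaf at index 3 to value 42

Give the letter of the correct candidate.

Original leaves: [35, 82, 24, 16, 35, 4]
Target new root: 890
Try each candidate change and compute the resulting root:
Candidate A: set leaf[1] = 7 -> leaves = [35, 7, 24, 16, 35, 4]
  L0: [35, 7, 24, 16, 35, 4]
  L1: h(35,7)=(35*31+7)%997=95 h(24,16)=(24*31+16)%997=760 h(35,4)=(35*31+4)%997=92 -> [95, 760, 92]
  L2: h(95,760)=(95*31+760)%997=714 h(92,92)=(92*31+92)%997=950 -> [714, 950]
  L3: h(714,950)=(714*31+950)%997=153 -> [153]
  root = 153 != target 890
Candidate B: set leaf[2] = 67 -> leaves = [35, 82, 67, 16, 35, 4]
  L0: [35, 82, 67, 16, 35, 4]
  L1: h(35,82)=(35*31+82)%997=170 h(67,16)=(67*31+16)%997=99 h(35,4)=(35*31+4)%997=92 -> [170, 99, 92]
  L2: h(170,99)=(170*31+99)%997=384 h(92,92)=(92*31+92)%997=950 -> [384, 950]
  L3: h(384,950)=(384*31+950)%997=890 -> [890]
  root = 890 == target 890  ** MATCH **
Candidate C: set leaf[3] = 42 -> leaves = [35, 82, 24, 42, 35, 4]
  L0: [35, 82, 24, 42, 35, 4]
  L1: h(35,82)=(35*31+82)%997=170 h(24,42)=(24*31+42)%997=786 h(35,4)=(35*31+4)%997=92 -> [170, 786, 92]
  L2: h(170,786)=(170*31+786)%997=74 h(92,92)=(92*31+92)%997=950 -> [74, 950]
  L3: h(74,950)=(74*31+950)%997=253 -> [253]
  root = 253 != target 890
Candidate B produces the target root.

Answer: B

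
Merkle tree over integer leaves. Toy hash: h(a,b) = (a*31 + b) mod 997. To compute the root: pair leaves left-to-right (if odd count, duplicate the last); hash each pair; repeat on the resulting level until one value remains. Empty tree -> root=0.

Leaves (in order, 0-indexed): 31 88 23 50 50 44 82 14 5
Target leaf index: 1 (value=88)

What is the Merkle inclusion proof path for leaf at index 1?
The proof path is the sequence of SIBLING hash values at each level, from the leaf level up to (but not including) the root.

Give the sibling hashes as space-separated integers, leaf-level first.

Answer: 31 763 126 332

Derivation:
L0 (leaves): [31, 88, 23, 50, 50, 44, 82, 14, 5], target index=1
L1: h(31,88)=(31*31+88)%997=52 [pair 0] h(23,50)=(23*31+50)%997=763 [pair 1] h(50,44)=(50*31+44)%997=597 [pair 2] h(82,14)=(82*31+14)%997=562 [pair 3] h(5,5)=(5*31+5)%997=160 [pair 4] -> [52, 763, 597, 562, 160]
  Sibling for proof at L0: 31
L2: h(52,763)=(52*31+763)%997=381 [pair 0] h(597,562)=(597*31+562)%997=126 [pair 1] h(160,160)=(160*31+160)%997=135 [pair 2] -> [381, 126, 135]
  Sibling for proof at L1: 763
L3: h(381,126)=(381*31+126)%997=970 [pair 0] h(135,135)=(135*31+135)%997=332 [pair 1] -> [970, 332]
  Sibling for proof at L2: 126
L4: h(970,332)=(970*31+332)%997=492 [pair 0] -> [492]
  Sibling for proof at L3: 332
Root: 492
Proof path (sibling hashes from leaf to root): [31, 763, 126, 332]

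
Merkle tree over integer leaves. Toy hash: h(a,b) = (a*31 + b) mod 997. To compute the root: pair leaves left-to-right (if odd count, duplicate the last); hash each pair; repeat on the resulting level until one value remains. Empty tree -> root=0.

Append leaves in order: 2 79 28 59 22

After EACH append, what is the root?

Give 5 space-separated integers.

Answer: 2 141 282 313 327

Derivation:
After append 2 (leaves=[2]):
  L0: [2]
  root=2
After append 79 (leaves=[2, 79]):
  L0: [2, 79]
  L1: h(2,79)=(2*31+79)%997=141 -> [141]
  root=141
After append 28 (leaves=[2, 79, 28]):
  L0: [2, 79, 28]
  L1: h(2,79)=(2*31+79)%997=141 h(28,28)=(28*31+28)%997=896 -> [141, 896]
  L2: h(141,896)=(141*31+896)%997=282 -> [282]
  root=282
After append 59 (leaves=[2, 79, 28, 59]):
  L0: [2, 79, 28, 59]
  L1: h(2,79)=(2*31+79)%997=141 h(28,59)=(28*31+59)%997=927 -> [141, 927]
  L2: h(141,927)=(141*31+927)%997=313 -> [313]
  root=313
After append 22 (leaves=[2, 79, 28, 59, 22]):
  L0: [2, 79, 28, 59, 22]
  L1: h(2,79)=(2*31+79)%997=141 h(28,59)=(28*31+59)%997=927 h(22,22)=(22*31+22)%997=704 -> [141, 927, 704]
  L2: h(141,927)=(141*31+927)%997=313 h(704,704)=(704*31+704)%997=594 -> [313, 594]
  L3: h(313,594)=(313*31+594)%997=327 -> [327]
  root=327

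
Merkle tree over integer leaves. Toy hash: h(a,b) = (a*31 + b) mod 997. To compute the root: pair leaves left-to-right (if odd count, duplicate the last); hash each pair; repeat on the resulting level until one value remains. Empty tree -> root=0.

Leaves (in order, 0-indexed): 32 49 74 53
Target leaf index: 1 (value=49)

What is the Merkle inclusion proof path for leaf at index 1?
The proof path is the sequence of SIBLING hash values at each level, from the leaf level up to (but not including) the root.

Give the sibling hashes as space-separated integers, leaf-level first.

L0 (leaves): [32, 49, 74, 53], target index=1
L1: h(32,49)=(32*31+49)%997=44 [pair 0] h(74,53)=(74*31+53)%997=353 [pair 1] -> [44, 353]
  Sibling for proof at L0: 32
L2: h(44,353)=(44*31+353)%997=720 [pair 0] -> [720]
  Sibling for proof at L1: 353
Root: 720
Proof path (sibling hashes from leaf to root): [32, 353]

Answer: 32 353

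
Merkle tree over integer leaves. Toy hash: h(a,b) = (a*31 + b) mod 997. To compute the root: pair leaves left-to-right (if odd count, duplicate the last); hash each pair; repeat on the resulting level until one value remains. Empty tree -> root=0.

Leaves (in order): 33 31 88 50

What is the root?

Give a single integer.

L0: [33, 31, 88, 50]
L1: h(33,31)=(33*31+31)%997=57 h(88,50)=(88*31+50)%997=784 -> [57, 784]
L2: h(57,784)=(57*31+784)%997=557 -> [557]

Answer: 557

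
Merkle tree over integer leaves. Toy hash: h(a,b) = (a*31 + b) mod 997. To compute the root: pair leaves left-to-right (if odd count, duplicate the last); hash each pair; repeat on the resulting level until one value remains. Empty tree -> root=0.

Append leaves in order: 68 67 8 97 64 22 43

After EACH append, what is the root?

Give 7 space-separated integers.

After append 68 (leaves=[68]):
  L0: [68]
  root=68
After append 67 (leaves=[68, 67]):
  L0: [68, 67]
  L1: h(68,67)=(68*31+67)%997=181 -> [181]
  root=181
After append 8 (leaves=[68, 67, 8]):
  L0: [68, 67, 8]
  L1: h(68,67)=(68*31+67)%997=181 h(8,8)=(8*31+8)%997=256 -> [181, 256]
  L2: h(181,256)=(181*31+256)%997=882 -> [882]
  root=882
After append 97 (leaves=[68, 67, 8, 97]):
  L0: [68, 67, 8, 97]
  L1: h(68,67)=(68*31+67)%997=181 h(8,97)=(8*31+97)%997=345 -> [181, 345]
  L2: h(181,345)=(181*31+345)%997=971 -> [971]
  root=971
After append 64 (leaves=[68, 67, 8, 97, 64]):
  L0: [68, 67, 8, 97, 64]
  L1: h(68,67)=(68*31+67)%997=181 h(8,97)=(8*31+97)%997=345 h(64,64)=(64*31+64)%997=54 -> [181, 345, 54]
  L2: h(181,345)=(181*31+345)%997=971 h(54,54)=(54*31+54)%997=731 -> [971, 731]
  L3: h(971,731)=(971*31+731)%997=922 -> [922]
  root=922
After append 22 (leaves=[68, 67, 8, 97, 64, 22]):
  L0: [68, 67, 8, 97, 64, 22]
  L1: h(68,67)=(68*31+67)%997=181 h(8,97)=(8*31+97)%997=345 h(64,22)=(64*31+22)%997=12 -> [181, 345, 12]
  L2: h(181,345)=(181*31+345)%997=971 h(12,12)=(12*31+12)%997=384 -> [971, 384]
  L3: h(971,384)=(971*31+384)%997=575 -> [575]
  root=575
After append 43 (leaves=[68, 67, 8, 97, 64, 22, 43]):
  L0: [68, 67, 8, 97, 64, 22, 43]
  L1: h(68,67)=(68*31+67)%997=181 h(8,97)=(8*31+97)%997=345 h(64,22)=(64*31+22)%997=12 h(43,43)=(43*31+43)%997=379 -> [181, 345, 12, 379]
  L2: h(181,345)=(181*31+345)%997=971 h(12,379)=(12*31+379)%997=751 -> [971, 751]
  L3: h(971,751)=(971*31+751)%997=942 -> [942]
  root=942

Answer: 68 181 882 971 922 575 942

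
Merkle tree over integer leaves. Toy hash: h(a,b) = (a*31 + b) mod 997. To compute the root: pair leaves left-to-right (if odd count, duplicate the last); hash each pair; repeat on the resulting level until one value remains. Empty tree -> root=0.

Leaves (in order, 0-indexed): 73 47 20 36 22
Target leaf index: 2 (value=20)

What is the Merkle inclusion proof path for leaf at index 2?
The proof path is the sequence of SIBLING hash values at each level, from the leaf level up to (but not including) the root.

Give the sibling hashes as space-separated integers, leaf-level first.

Answer: 36 316 594

Derivation:
L0 (leaves): [73, 47, 20, 36, 22], target index=2
L1: h(73,47)=(73*31+47)%997=316 [pair 0] h(20,36)=(20*31+36)%997=656 [pair 1] h(22,22)=(22*31+22)%997=704 [pair 2] -> [316, 656, 704]
  Sibling for proof at L0: 36
L2: h(316,656)=(316*31+656)%997=482 [pair 0] h(704,704)=(704*31+704)%997=594 [pair 1] -> [482, 594]
  Sibling for proof at L1: 316
L3: h(482,594)=(482*31+594)%997=581 [pair 0] -> [581]
  Sibling for proof at L2: 594
Root: 581
Proof path (sibling hashes from leaf to root): [36, 316, 594]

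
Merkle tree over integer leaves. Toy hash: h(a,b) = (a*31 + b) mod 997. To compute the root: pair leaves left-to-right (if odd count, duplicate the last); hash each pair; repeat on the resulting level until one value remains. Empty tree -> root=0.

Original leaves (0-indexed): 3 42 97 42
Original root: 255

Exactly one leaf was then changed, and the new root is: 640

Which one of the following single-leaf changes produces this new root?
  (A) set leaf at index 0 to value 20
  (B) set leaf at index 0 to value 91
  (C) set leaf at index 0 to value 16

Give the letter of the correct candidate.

Original leaves: [3, 42, 97, 42]
Target new root: 640
Try each candidate change and compute the resulting root:
Candidate A: set leaf[0] = 20 -> leaves = [20, 42, 97, 42]
  L0: [20, 42, 97, 42]
  L1: h(20,42)=(20*31+42)%997=662 h(97,42)=(97*31+42)%997=58 -> [662, 58]
  L2: h(662,58)=(662*31+58)%997=640 -> [640]
  root = 640 == target 640  ** MATCH **
Candidate B: set leaf[0] = 91 -> leaves = [91, 42, 97, 42]
  L0: [91, 42, 97, 42]
  L1: h(91,42)=(91*31+42)%997=869 h(97,42)=(97*31+42)%997=58 -> [869, 58]
  L2: h(869,58)=(869*31+58)%997=78 -> [78]
  root = 78 != target 640
Candidate C: set leaf[0] = 16 -> leaves = [16, 42, 97, 42]
  L0: [16, 42, 97, 42]
  L1: h(16,42)=(16*31+42)%997=538 h(97,42)=(97*31+42)%997=58 -> [538, 58]
  L2: h(538,58)=(538*31+58)%997=784 -> [784]
  root = 784 != target 640
Candidate A produces the target root.

Answer: A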